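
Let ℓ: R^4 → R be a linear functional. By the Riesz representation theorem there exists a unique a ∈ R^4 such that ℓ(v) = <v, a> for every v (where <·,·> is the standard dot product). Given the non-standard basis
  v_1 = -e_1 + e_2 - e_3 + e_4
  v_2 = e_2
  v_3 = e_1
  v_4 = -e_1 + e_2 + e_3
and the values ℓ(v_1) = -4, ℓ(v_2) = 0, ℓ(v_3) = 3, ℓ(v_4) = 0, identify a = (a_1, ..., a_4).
a = (3, 0, 3, 2)

Write a = (a_1, ..., a_4) in the standard basis. For each basis vector v_i, ℓ(v_i) = <v_i, a> is a linear equation in the a_j's. Collect the n equations into a matrix system V a = ℓ, where row i of V is v_i (expressed in the standard basis). Since V is invertible (lower-triangular with 1s on the diagonal, up to permutation), solve by back-substitution:
  V =
[[-1, 1, -1, 1],
 [0, 1, 0, 0],
 [1, 0, 0, 0],
 [-1, 1, 1, 0]]
  V a = (-4, 0, 3, 0)
Solving gives a = (3, 0, 3, 2).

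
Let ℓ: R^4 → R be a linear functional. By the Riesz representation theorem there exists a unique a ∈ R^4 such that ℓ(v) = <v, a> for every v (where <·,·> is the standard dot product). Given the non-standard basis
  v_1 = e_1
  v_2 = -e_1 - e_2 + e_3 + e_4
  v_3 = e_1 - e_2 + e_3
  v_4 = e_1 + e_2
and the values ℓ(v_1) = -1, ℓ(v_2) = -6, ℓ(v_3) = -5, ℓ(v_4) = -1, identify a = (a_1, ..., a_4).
a = (-1, 0, -4, -3)

Write a = (a_1, ..., a_4) in the standard basis. For each basis vector v_i, ℓ(v_i) = <v_i, a> is a linear equation in the a_j's. Collect the n equations into a matrix system V a = ℓ, where row i of V is v_i (expressed in the standard basis). Since V is invertible (lower-triangular with 1s on the diagonal, up to permutation), solve by back-substitution:
  V =
[[1, 0, 0, 0],
 [-1, -1, 1, 1],
 [1, -1, 1, 0],
 [1, 1, 0, 0]]
  V a = (-1, -6, -5, -1)
Solving gives a = (-1, 0, -4, -3).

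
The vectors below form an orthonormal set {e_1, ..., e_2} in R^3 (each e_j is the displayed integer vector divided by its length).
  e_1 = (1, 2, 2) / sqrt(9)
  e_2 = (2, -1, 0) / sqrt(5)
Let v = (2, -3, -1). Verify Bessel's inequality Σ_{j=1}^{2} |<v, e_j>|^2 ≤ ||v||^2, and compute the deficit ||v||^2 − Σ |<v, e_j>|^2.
Σ |<v, e_j>|^2 = 69/5; ||v||^2 = 14; deficit = 1/5

Write each e_j = u_j / sqrt(<u_j, u_j>) where u_j is the displayed integer vector. Then <v, e_j> = <v, u_j> / sqrt(<u_j, u_j>), so |<v, e_j>|^2 = <v, u_j>^2 / <u_j, u_j>.
Coefficients: <v, e_1> = -6/sqrt(9), <v, e_2> = 7/sqrt(5).
Square and sum: Σ |<v, e_j>|^2 = 69/5.
Compute ||v||^2 = v·v = 14.
Deficit = 14 − 69/5 = 1/5 ≥ 0, confirming Bessel's inequality. (The deficit equals ||v − Σ <v,e_j> e_j||^2, the squared distance from v to span{e_j}.)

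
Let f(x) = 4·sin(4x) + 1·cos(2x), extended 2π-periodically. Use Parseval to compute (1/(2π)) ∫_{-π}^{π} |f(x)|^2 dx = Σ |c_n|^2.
Σ |c_n|^2 = 17/2

Expand |f|^2 and use orthogonality of {sin(nx), cos(mx)} on [-π, π]:
  ∫_{-π}^{π} sin(nx)^2 dx = π, ∫ cos(mx)^2 dx = π, and cross terms integrate to 0.
So ∫_{-π}^{π} f(x)^2 dx = 4^2 · π + 1^2 · π = (16 + 1)π.
Divide by 2π: (16 + 1)/2 = 17/2.
By Parseval, this equals Σ |c_n|^2.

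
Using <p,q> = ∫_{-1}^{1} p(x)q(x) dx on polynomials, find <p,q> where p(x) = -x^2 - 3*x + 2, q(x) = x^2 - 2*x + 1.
<p,q> = 124/15

Expand the product: p(x)·q(x) = -x^4 - x^3 + 7*x^2 - 7*x + 2.
∫_{-1}^{1} of each monomial x^k gives [2/(k+1) if k even, 0 if k odd]. Integrating term-by-term (or equivalently evaluating the antiderivative F(x) = -x^5/5 - x^4/4 + 7*x^3/3 - 7*x^2/2 + 2*x at the endpoints):
  F(1) − F(−1) = 23/60 − (-473/60) = 124/15.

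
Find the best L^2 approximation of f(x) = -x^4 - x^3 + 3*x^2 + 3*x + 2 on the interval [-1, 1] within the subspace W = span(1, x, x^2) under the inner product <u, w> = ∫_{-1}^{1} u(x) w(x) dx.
g(x) = 15*x^2/7 + 12*x/5 + 73/35

The best approximation g ∈ W is the orthogonal projection of f onto W. Writing g = a_0 + a_1 x + a_2 x^2, the coefficients solve the normal equations G · a = b where
  G_{ij} = <φ_i, φ_j> and b_i = <f, φ_i>, with φ_0 = 1, φ_1 = x, φ_2 = x^2.
G =
  [2, 0, 2/3]
  [0, 2/3, 0]
  [2/3, 0, 2/5],
b = (28/5, 8/5, 236/105).
Solving gives a_0 = 73/35, a_1 = 12/5, a_2 = 15/7, so
  g(x) = 15*x^2/7 + 12*x/5 + 73/35.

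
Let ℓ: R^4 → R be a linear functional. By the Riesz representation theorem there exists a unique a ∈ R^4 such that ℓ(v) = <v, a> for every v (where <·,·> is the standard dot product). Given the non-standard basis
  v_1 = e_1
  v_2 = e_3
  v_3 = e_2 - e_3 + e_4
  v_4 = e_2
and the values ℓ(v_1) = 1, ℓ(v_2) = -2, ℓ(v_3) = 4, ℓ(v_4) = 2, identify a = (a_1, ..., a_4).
a = (1, 2, -2, 0)

Write a = (a_1, ..., a_4) in the standard basis. For each basis vector v_i, ℓ(v_i) = <v_i, a> is a linear equation in the a_j's. Collect the n equations into a matrix system V a = ℓ, where row i of V is v_i (expressed in the standard basis). Since V is invertible (lower-triangular with 1s on the diagonal, up to permutation), solve by back-substitution:
  V =
[[1, 0, 0, 0],
 [0, 0, 1, 0],
 [0, 1, -1, 1],
 [0, 1, 0, 0]]
  V a = (1, -2, 4, 2)
Solving gives a = (1, 2, -2, 0).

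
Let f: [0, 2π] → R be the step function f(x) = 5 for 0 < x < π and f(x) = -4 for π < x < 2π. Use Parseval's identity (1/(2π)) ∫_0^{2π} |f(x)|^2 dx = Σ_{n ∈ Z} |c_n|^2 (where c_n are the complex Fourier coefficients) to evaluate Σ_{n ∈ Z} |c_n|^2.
Σ |c_n|^2 = 41/2

Parseval equates the L^2 energy of f (normalised by 1/(2π)) with the ℓ^2 sum of its Fourier coefficients: (1/(2π)) ∫_0^{2π} |f|^2 = Σ |c_n|^2.
Compute the left side: (1/(2π)) [∫_0^π 5^2 dx + ∫_π^{2π} (-4)^2 dx] = (1/(2π)) · (25π + 16π) = (25 + 16)/2 = 41/2.
So Σ_{n ∈ Z} |c_n|^2 = 41/2.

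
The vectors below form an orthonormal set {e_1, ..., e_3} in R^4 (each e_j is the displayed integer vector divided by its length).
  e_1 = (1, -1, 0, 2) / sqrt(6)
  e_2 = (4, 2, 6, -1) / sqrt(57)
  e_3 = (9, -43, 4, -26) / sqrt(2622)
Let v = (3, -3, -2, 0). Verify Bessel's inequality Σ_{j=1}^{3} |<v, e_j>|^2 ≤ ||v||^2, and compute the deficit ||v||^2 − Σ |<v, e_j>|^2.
Σ |<v, e_j>|^2 = 1034/69; ||v||^2 = 22; deficit = 484/69

Write each e_j = u_j / sqrt(<u_j, u_j>) where u_j is the displayed integer vector. Then <v, e_j> = <v, u_j> / sqrt(<u_j, u_j>), so |<v, e_j>|^2 = <v, u_j>^2 / <u_j, u_j>.
Coefficients: <v, e_1> = 6/sqrt(6), <v, e_2> = -6/sqrt(57), <v, e_3> = 148/sqrt(2622).
Square and sum: Σ |<v, e_j>|^2 = 1034/69.
Compute ||v||^2 = v·v = 22.
Deficit = 22 − 1034/69 = 484/69 ≥ 0, confirming Bessel's inequality. (The deficit equals ||v − Σ <v,e_j> e_j||^2, the squared distance from v to span{e_j}.)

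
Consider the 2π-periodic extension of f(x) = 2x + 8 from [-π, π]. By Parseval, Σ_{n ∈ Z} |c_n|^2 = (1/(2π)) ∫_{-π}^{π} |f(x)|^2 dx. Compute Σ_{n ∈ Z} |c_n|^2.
Σ |c_n|^2 = 4π^2/3 + 64

Expand and integrate term by term over [-π, π]:
  ∫ (2x)^2 dx = 4·(2π^3/3); ∫ 2·2·(8)·x dx = 0 (odd integrand); ∫ 8^2 dx = 64·2π.
So (1/(2π)) ∫_{-π}^{π} (2x + 8)^2 dx = 4π^2/3 + 64 = 4π^2/3 + 64.
Parseval ⇒ Σ |c_n|^2 = 4π^2/3 + 64.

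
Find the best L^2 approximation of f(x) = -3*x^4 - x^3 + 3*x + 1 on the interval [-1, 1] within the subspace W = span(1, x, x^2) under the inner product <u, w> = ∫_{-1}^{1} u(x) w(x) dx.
g(x) = -18*x^2/7 + 12*x/5 + 44/35

The best approximation g ∈ W is the orthogonal projection of f onto W. Writing g = a_0 + a_1 x + a_2 x^2, the coefficients solve the normal equations G · a = b where
  G_{ij} = <φ_i, φ_j> and b_i = <f, φ_i>, with φ_0 = 1, φ_1 = x, φ_2 = x^2.
G =
  [2, 0, 2/3]
  [0, 2/3, 0]
  [2/3, 0, 2/5],
b = (4/5, 8/5, -4/21).
Solving gives a_0 = 44/35, a_1 = 12/5, a_2 = -18/7, so
  g(x) = -18*x^2/7 + 12*x/5 + 44/35.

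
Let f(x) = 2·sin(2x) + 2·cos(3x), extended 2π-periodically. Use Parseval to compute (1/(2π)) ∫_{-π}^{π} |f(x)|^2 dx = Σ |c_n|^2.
Σ |c_n|^2 = 4

Expand |f|^2 and use orthogonality of {sin(nx), cos(mx)} on [-π, π]:
  ∫_{-π}^{π} sin(nx)^2 dx = π, ∫ cos(mx)^2 dx = π, and cross terms integrate to 0.
So ∫_{-π}^{π} f(x)^2 dx = 2^2 · π + 2^2 · π = (4 + 4)π.
Divide by 2π: (4 + 4)/2 = 4.
By Parseval, this equals Σ |c_n|^2.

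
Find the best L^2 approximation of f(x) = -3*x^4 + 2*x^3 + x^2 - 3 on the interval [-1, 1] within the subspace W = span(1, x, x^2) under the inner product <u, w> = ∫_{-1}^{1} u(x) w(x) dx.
g(x) = -11*x^2/7 + 6*x/5 - 96/35

The best approximation g ∈ W is the orthogonal projection of f onto W. Writing g = a_0 + a_1 x + a_2 x^2, the coefficients solve the normal equations G · a = b where
  G_{ij} = <φ_i, φ_j> and b_i = <f, φ_i>, with φ_0 = 1, φ_1 = x, φ_2 = x^2.
G =
  [2, 0, 2/3]
  [0, 2/3, 0]
  [2/3, 0, 2/5],
b = (-98/15, 4/5, -86/35).
Solving gives a_0 = -96/35, a_1 = 6/5, a_2 = -11/7, so
  g(x) = -11*x^2/7 + 6*x/5 - 96/35.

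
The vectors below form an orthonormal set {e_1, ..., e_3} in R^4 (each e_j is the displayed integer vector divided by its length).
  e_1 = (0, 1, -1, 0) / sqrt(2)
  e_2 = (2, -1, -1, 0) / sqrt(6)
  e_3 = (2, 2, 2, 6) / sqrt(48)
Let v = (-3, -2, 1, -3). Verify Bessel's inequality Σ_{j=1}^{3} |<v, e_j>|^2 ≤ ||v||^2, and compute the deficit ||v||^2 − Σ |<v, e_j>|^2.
Σ |<v, e_j>|^2 = 91/4; ||v||^2 = 23; deficit = 1/4

Write each e_j = u_j / sqrt(<u_j, u_j>) where u_j is the displayed integer vector. Then <v, e_j> = <v, u_j> / sqrt(<u_j, u_j>), so |<v, e_j>|^2 = <v, u_j>^2 / <u_j, u_j>.
Coefficients: <v, e_1> = -3/sqrt(2), <v, e_2> = -5/sqrt(6), <v, e_3> = -26/sqrt(48).
Square and sum: Σ |<v, e_j>|^2 = 91/4.
Compute ||v||^2 = v·v = 23.
Deficit = 23 − 91/4 = 1/4 ≥ 0, confirming Bessel's inequality. (The deficit equals ||v − Σ <v,e_j> e_j||^2, the squared distance from v to span{e_j}.)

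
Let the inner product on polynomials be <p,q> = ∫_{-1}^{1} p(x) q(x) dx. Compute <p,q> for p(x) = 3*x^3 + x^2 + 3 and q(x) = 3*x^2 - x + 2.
<p,q> = 58/3

Expand the product: p(x)·q(x) = 9*x^5 + 5*x^3 + 11*x^2 - 3*x + 6.
∫_{-1}^{1} of each monomial x^k gives [2/(k+1) if k even, 0 if k odd]. Integrating term-by-term (or equivalently evaluating the antiderivative F(x) = 3*x^6/2 + 5*x^4/4 + 11*x^3/3 - 3*x^2/2 + 6*x at the endpoints):
  F(1) − F(−1) = 131/12 − (-101/12) = 58/3.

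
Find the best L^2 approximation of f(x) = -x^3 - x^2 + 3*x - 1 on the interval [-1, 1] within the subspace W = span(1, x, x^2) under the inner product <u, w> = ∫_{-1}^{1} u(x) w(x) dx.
g(x) = -x^2 + 12*x/5 - 1

The best approximation g ∈ W is the orthogonal projection of f onto W. Writing g = a_0 + a_1 x + a_2 x^2, the coefficients solve the normal equations G · a = b where
  G_{ij} = <φ_i, φ_j> and b_i = <f, φ_i>, with φ_0 = 1, φ_1 = x, φ_2 = x^2.
G =
  [2, 0, 2/3]
  [0, 2/3, 0]
  [2/3, 0, 2/5],
b = (-8/3, 8/5, -16/15).
Solving gives a_0 = -1, a_1 = 12/5, a_2 = -1, so
  g(x) = -x^2 + 12*x/5 - 1.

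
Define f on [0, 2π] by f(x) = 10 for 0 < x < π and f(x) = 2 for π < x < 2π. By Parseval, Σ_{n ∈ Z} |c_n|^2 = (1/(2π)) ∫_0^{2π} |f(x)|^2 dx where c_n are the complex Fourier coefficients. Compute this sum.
Σ |c_n|^2 = 52

Parseval equates the L^2 energy of f (normalised by 1/(2π)) with the ℓ^2 sum of its Fourier coefficients: (1/(2π)) ∫_0^{2π} |f|^2 = Σ |c_n|^2.
Compute the left side: (1/(2π)) [∫_0^π 10^2 dx + ∫_π^{2π} 2^2 dx] = (1/(2π)) · (100π + 4π) = (100 + 4)/2 = 52.
So Σ_{n ∈ Z} |c_n|^2 = 52.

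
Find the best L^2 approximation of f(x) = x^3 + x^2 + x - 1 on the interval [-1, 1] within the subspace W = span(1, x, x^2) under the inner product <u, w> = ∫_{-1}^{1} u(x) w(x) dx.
g(x) = x^2 + 8*x/5 - 1

The best approximation g ∈ W is the orthogonal projection of f onto W. Writing g = a_0 + a_1 x + a_2 x^2, the coefficients solve the normal equations G · a = b where
  G_{ij} = <φ_i, φ_j> and b_i = <f, φ_i>, with φ_0 = 1, φ_1 = x, φ_2 = x^2.
G =
  [2, 0, 2/3]
  [0, 2/3, 0]
  [2/3, 0, 2/5],
b = (-4/3, 16/15, -4/15).
Solving gives a_0 = -1, a_1 = 8/5, a_2 = 1, so
  g(x) = x^2 + 8*x/5 - 1.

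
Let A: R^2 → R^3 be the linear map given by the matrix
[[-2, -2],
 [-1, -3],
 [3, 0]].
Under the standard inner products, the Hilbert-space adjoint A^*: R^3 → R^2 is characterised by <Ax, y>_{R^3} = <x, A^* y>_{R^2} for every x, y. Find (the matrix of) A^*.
A^* = A^T =
[[-2, -1, 3],
 [-2, -3, 0]]

For real matrices with standard dot products, the defining identity <Ax, y> = <x, A^* y> gives (Ax)^T y = x^T (A^*) y, i.e. x^T A^T y = x^T (A^*) y. Since this holds for all x, y, we must have A^* = A^T. Therefore
A^* =
[[-2, -1, 3],
 [-2, -3, 0]].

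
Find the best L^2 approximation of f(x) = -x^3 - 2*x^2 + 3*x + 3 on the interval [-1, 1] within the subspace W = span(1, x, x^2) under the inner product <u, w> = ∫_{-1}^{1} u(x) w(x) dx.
g(x) = -2*x^2 + 12*x/5 + 3

The best approximation g ∈ W is the orthogonal projection of f onto W. Writing g = a_0 + a_1 x + a_2 x^2, the coefficients solve the normal equations G · a = b where
  G_{ij} = <φ_i, φ_j> and b_i = <f, φ_i>, with φ_0 = 1, φ_1 = x, φ_2 = x^2.
G =
  [2, 0, 2/3]
  [0, 2/3, 0]
  [2/3, 0, 2/5],
b = (14/3, 8/5, 6/5).
Solving gives a_0 = 3, a_1 = 12/5, a_2 = -2, so
  g(x) = -2*x^2 + 12*x/5 + 3.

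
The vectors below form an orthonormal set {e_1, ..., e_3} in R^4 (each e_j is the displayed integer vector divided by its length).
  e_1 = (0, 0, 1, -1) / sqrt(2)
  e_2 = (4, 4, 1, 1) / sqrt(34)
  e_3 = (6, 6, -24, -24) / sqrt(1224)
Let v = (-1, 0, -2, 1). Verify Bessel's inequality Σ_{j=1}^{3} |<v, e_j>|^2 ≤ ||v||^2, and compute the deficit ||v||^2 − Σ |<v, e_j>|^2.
Σ |<v, e_j>|^2 = 11/2; ||v||^2 = 6; deficit = 1/2

Write each e_j = u_j / sqrt(<u_j, u_j>) where u_j is the displayed integer vector. Then <v, e_j> = <v, u_j> / sqrt(<u_j, u_j>), so |<v, e_j>|^2 = <v, u_j>^2 / <u_j, u_j>.
Coefficients: <v, e_1> = -3/sqrt(2), <v, e_2> = -5/sqrt(34), <v, e_3> = 18/sqrt(1224).
Square and sum: Σ |<v, e_j>|^2 = 11/2.
Compute ||v||^2 = v·v = 6.
Deficit = 6 − 11/2 = 1/2 ≥ 0, confirming Bessel's inequality. (The deficit equals ||v − Σ <v,e_j> e_j||^2, the squared distance from v to span{e_j}.)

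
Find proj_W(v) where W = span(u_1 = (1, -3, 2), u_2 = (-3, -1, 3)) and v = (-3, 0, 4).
proj_W(v) = (-823/230, -171/230, 73/23)

Set up U = [u_1 | ... | u_2] ∈ R^(3×2). The projector onto W = col(U) is P = U (U^T U)^(-1) U^T.
Compute U^T U =
  [14, 6]
  [6, 19],
and U^T v = (5, 21).
Solve U^T U · c = U^T v for the coefficients: c = (-31/230, 132/115). The projection is proj_W(v) = U c.
Check: (v - proj_W(v)) · u_1 = 0  (should be 0).
Check: (v - proj_W(v)) · u_2 = 0  (should be 0).
Result: proj_W(v) = (-823/230, -171/230, 73/23).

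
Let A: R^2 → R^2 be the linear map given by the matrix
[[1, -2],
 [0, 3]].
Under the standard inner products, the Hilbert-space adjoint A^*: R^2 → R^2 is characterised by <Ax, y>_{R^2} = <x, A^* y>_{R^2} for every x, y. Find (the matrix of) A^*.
A^* = A^T =
[[1, 0],
 [-2, 3]]

For real matrices with standard dot products, the defining identity <Ax, y> = <x, A^* y> gives (Ax)^T y = x^T (A^*) y, i.e. x^T A^T y = x^T (A^*) y. Since this holds for all x, y, we must have A^* = A^T. Therefore
A^* =
[[1, 0],
 [-2, 3]].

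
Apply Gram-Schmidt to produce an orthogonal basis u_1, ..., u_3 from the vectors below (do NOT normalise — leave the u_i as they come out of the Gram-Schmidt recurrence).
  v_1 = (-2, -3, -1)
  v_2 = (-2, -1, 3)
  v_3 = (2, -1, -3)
Orthogonal basis:
  u_1 = (-2, -3, -1)
  u_2 = (-10/7, -1/7, 23/7)
  u_3 = (8/9, -32/45, 16/45)

Apply the Gram-Schmidt recurrence
  u_1 = v_1
  u_i = v_i − Σ_{j<i} ((v_i · u_j) / (u_j · u_j)) · u_j.

Step by step this gives:
  u_1 = (-2, -3, -1)
  u_2 = (-10/7, -1/7, 23/7)
  u_3 = (8/9, -32/45, 16/45)

Orthogonality check:
  u_2 · u_1 = 0 (should be 0)
  u_3 · u_1 = 0 (should be 0)
  u_3 · u_2 = 0 (should be 0)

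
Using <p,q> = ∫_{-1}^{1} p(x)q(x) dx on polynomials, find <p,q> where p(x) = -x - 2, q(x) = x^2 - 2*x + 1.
<p,q> = -4

Expand the product: p(x)·q(x) = -x^3 + 3*x - 2.
∫_{-1}^{1} of each monomial x^k gives [2/(k+1) if k even, 0 if k odd]. Integrating term-by-term (or equivalently evaluating the antiderivative F(x) = -x^4/4 + 3*x^2/2 - 2*x at the endpoints):
  F(1) − F(−1) = -3/4 − (13/4) = -4.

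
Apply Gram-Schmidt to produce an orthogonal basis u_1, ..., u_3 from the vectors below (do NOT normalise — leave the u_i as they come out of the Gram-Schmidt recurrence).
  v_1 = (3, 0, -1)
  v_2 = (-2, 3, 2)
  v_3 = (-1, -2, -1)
Orthogonal basis:
  u_1 = (3, 0, -1)
  u_2 = (2/5, 3, 6/5)
  u_3 = (-6/53, 8/53, -18/53)

Apply the Gram-Schmidt recurrence
  u_1 = v_1
  u_i = v_i − Σ_{j<i} ((v_i · u_j) / (u_j · u_j)) · u_j.

Step by step this gives:
  u_1 = (3, 0, -1)
  u_2 = (2/5, 3, 6/5)
  u_3 = (-6/53, 8/53, -18/53)

Orthogonality check:
  u_2 · u_1 = 0 (should be 0)
  u_3 · u_1 = 0 (should be 0)
  u_3 · u_2 = 0 (should be 0)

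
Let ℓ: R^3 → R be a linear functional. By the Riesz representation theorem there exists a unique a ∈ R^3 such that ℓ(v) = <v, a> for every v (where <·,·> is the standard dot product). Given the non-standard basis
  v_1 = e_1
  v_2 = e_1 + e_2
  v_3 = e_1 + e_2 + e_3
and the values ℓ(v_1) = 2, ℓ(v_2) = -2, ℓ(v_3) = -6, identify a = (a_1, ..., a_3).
a = (2, -4, -4)

Write a = (a_1, ..., a_3) in the standard basis. For each basis vector v_i, ℓ(v_i) = <v_i, a> is a linear equation in the a_j's. Collect the n equations into a matrix system V a = ℓ, where row i of V is v_i (expressed in the standard basis). Since V is invertible (lower-triangular with 1s on the diagonal, up to permutation), solve by back-substitution:
  V =
[[1, 0, 0],
 [1, 1, 0],
 [1, 1, 1]]
  V a = (2, -2, -6)
Solving gives a = (2, -4, -4).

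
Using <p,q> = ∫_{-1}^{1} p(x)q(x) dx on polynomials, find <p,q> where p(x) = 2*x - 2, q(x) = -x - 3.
<p,q> = 32/3

Expand the product: p(x)·q(x) = -2*x^2 - 4*x + 6.
∫_{-1}^{1} of each monomial x^k gives [2/(k+1) if k even, 0 if k odd]. Integrating term-by-term (or equivalently evaluating the antiderivative F(x) = -2*x^3/3 - 2*x^2 + 6*x at the endpoints):
  F(1) − F(−1) = 10/3 − (-22/3) = 32/3.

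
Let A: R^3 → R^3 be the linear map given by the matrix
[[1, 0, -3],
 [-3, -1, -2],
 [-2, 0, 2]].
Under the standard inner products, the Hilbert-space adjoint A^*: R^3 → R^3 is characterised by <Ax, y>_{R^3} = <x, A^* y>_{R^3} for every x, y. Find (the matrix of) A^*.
A^* = A^T =
[[1, -3, -2],
 [0, -1, 0],
 [-3, -2, 2]]

For real matrices with standard dot products, the defining identity <Ax, y> = <x, A^* y> gives (Ax)^T y = x^T (A^*) y, i.e. x^T A^T y = x^T (A^*) y. Since this holds for all x, y, we must have A^* = A^T. Therefore
A^* =
[[1, -3, -2],
 [0, -1, 0],
 [-3, -2, 2]].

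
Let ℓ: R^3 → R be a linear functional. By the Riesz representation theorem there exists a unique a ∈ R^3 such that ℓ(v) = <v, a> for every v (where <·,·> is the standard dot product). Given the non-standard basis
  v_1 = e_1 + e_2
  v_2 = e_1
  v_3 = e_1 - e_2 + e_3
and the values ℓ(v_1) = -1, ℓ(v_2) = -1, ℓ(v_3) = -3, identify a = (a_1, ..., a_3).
a = (-1, 0, -2)

Write a = (a_1, ..., a_3) in the standard basis. For each basis vector v_i, ℓ(v_i) = <v_i, a> is a linear equation in the a_j's. Collect the n equations into a matrix system V a = ℓ, where row i of V is v_i (expressed in the standard basis). Since V is invertible (lower-triangular with 1s on the diagonal, up to permutation), solve by back-substitution:
  V =
[[1, 1, 0],
 [1, 0, 0],
 [1, -1, 1]]
  V a = (-1, -1, -3)
Solving gives a = (-1, 0, -2).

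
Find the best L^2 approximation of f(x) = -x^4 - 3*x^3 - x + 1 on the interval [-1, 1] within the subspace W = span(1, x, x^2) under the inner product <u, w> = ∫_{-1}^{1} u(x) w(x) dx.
g(x) = -6*x^2/7 - 14*x/5 + 38/35

The best approximation g ∈ W is the orthogonal projection of f onto W. Writing g = a_0 + a_1 x + a_2 x^2, the coefficients solve the normal equations G · a = b where
  G_{ij} = <φ_i, φ_j> and b_i = <f, φ_i>, with φ_0 = 1, φ_1 = x, φ_2 = x^2.
G =
  [2, 0, 2/3]
  [0, 2/3, 0]
  [2/3, 0, 2/5],
b = (8/5, -28/15, 8/21).
Solving gives a_0 = 38/35, a_1 = -14/5, a_2 = -6/7, so
  g(x) = -6*x^2/7 - 14*x/5 + 38/35.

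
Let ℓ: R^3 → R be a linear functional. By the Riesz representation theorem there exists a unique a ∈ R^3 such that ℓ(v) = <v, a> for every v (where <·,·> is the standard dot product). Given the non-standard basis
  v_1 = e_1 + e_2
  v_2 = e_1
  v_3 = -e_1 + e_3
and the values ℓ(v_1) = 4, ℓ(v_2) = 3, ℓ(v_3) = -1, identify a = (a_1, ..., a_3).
a = (3, 1, 2)

Write a = (a_1, ..., a_3) in the standard basis. For each basis vector v_i, ℓ(v_i) = <v_i, a> is a linear equation in the a_j's. Collect the n equations into a matrix system V a = ℓ, where row i of V is v_i (expressed in the standard basis). Since V is invertible (lower-triangular with 1s on the diagonal, up to permutation), solve by back-substitution:
  V =
[[1, 1, 0],
 [1, 0, 0],
 [-1, 0, 1]]
  V a = (4, 3, -1)
Solving gives a = (3, 1, 2).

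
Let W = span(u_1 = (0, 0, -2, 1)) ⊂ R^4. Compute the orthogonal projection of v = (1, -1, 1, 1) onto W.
proj_W(v) = (0, 0, 2/5, -1/5)

Set up U = [u_1 | ... | u_1] ∈ R^(4×1). The projector onto W = col(U) is P = U (U^T U)^(-1) U^T.
Compute U^T U =
  [5],
and U^T v = (-1).
Solve U^T U · c = U^T v for the coefficients: c = (-1/5). The projection is proj_W(v) = U c.
Check: (v - proj_W(v)) · u_1 = 0  (should be 0).
Result: proj_W(v) = (0, 0, 2/5, -1/5).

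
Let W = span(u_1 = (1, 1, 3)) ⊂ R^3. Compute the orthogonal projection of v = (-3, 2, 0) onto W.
proj_W(v) = (-1/11, -1/11, -3/11)

Set up U = [u_1 | ... | u_1] ∈ R^(3×1). The projector onto W = col(U) is P = U (U^T U)^(-1) U^T.
Compute U^T U =
  [11],
and U^T v = (-1).
Solve U^T U · c = U^T v for the coefficients: c = (-1/11). The projection is proj_W(v) = U c.
Check: (v - proj_W(v)) · u_1 = 0  (should be 0).
Result: proj_W(v) = (-1/11, -1/11, -3/11).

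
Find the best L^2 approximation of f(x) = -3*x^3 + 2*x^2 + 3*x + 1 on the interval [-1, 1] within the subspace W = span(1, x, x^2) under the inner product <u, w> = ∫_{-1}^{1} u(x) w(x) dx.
g(x) = 2*x^2 + 6*x/5 + 1

The best approximation g ∈ W is the orthogonal projection of f onto W. Writing g = a_0 + a_1 x + a_2 x^2, the coefficients solve the normal equations G · a = b where
  G_{ij} = <φ_i, φ_j> and b_i = <f, φ_i>, with φ_0 = 1, φ_1 = x, φ_2 = x^2.
G =
  [2, 0, 2/3]
  [0, 2/3, 0]
  [2/3, 0, 2/5],
b = (10/3, 4/5, 22/15).
Solving gives a_0 = 1, a_1 = 6/5, a_2 = 2, so
  g(x) = 2*x^2 + 6*x/5 + 1.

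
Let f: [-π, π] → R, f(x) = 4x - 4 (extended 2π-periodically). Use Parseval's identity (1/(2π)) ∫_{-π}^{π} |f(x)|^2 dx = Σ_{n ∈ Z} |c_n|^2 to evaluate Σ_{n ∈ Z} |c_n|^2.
Σ |c_n|^2 = 16π^2/3 + 16

Expand and integrate term by term over [-π, π]:
  ∫ (4x)^2 dx = 16·(2π^3/3); ∫ 2·4·(-4)·x dx = 0 (odd integrand); ∫ (-4)^2 dx = 16·2π.
So (1/(2π)) ∫_{-π}^{π} (4x - 4)^2 dx = 16π^2/3 + 16 = 16π^2/3 + 16.
Parseval ⇒ Σ |c_n|^2 = 16π^2/3 + 16.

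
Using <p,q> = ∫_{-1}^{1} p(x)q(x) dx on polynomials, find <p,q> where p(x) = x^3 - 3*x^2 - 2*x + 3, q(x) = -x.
<p,q> = 14/15

Expand the product: p(x)·q(x) = -x^4 + 3*x^3 + 2*x^2 - 3*x.
∫_{-1}^{1} of each monomial x^k gives [2/(k+1) if k even, 0 if k odd]. Integrating term-by-term (or equivalently evaluating the antiderivative F(x) = -x^5/5 + 3*x^4/4 + 2*x^3/3 - 3*x^2/2 at the endpoints):
  F(1) − F(−1) = -17/60 − (-73/60) = 14/15.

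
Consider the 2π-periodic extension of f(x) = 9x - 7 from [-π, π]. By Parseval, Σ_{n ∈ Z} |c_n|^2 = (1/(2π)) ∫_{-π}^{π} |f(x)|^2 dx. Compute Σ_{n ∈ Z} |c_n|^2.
Σ |c_n|^2 = 27π^2 + 49

Expand and integrate term by term over [-π, π]:
  ∫ (9x)^2 dx = 81·(2π^3/3); ∫ 2·9·(-7)·x dx = 0 (odd integrand); ∫ (-7)^2 dx = 49·2π.
So (1/(2π)) ∫_{-π}^{π} (9x - 7)^2 dx = 81π^2/3 + 49 = 27π^2 + 49.
Parseval ⇒ Σ |c_n|^2 = 27π^2 + 49.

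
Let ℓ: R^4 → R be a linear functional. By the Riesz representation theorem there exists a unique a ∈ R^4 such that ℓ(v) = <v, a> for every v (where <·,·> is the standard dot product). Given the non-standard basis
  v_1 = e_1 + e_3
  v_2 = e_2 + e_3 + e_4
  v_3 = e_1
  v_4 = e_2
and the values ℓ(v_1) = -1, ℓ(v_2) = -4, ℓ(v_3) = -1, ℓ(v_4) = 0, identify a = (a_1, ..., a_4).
a = (-1, 0, 0, -4)

Write a = (a_1, ..., a_4) in the standard basis. For each basis vector v_i, ℓ(v_i) = <v_i, a> is a linear equation in the a_j's. Collect the n equations into a matrix system V a = ℓ, where row i of V is v_i (expressed in the standard basis). Since V is invertible (lower-triangular with 1s on the diagonal, up to permutation), solve by back-substitution:
  V =
[[1, 0, 1, 0],
 [0, 1, 1, 1],
 [1, 0, 0, 0],
 [0, 1, 0, 0]]
  V a = (-1, -4, -1, 0)
Solving gives a = (-1, 0, 0, -4).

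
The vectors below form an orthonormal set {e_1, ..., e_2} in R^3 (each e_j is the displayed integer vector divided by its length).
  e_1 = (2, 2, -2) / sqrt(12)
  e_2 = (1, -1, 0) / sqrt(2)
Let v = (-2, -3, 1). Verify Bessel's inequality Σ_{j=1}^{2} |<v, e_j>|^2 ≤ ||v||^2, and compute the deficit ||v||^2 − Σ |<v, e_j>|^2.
Σ |<v, e_j>|^2 = 25/2; ||v||^2 = 14; deficit = 3/2

Write each e_j = u_j / sqrt(<u_j, u_j>) where u_j is the displayed integer vector. Then <v, e_j> = <v, u_j> / sqrt(<u_j, u_j>), so |<v, e_j>|^2 = <v, u_j>^2 / <u_j, u_j>.
Coefficients: <v, e_1> = -12/sqrt(12), <v, e_2> = 1/sqrt(2).
Square and sum: Σ |<v, e_j>|^2 = 25/2.
Compute ||v||^2 = v·v = 14.
Deficit = 14 − 25/2 = 3/2 ≥ 0, confirming Bessel's inequality. (The deficit equals ||v − Σ <v,e_j> e_j||^2, the squared distance from v to span{e_j}.)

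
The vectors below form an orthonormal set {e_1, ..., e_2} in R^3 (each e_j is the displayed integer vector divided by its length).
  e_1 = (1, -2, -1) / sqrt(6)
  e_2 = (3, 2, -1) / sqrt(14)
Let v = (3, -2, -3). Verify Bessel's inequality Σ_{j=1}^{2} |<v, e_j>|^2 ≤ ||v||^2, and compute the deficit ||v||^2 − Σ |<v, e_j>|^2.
Σ |<v, e_j>|^2 = 446/21; ||v||^2 = 22; deficit = 16/21

Write each e_j = u_j / sqrt(<u_j, u_j>) where u_j is the displayed integer vector. Then <v, e_j> = <v, u_j> / sqrt(<u_j, u_j>), so |<v, e_j>|^2 = <v, u_j>^2 / <u_j, u_j>.
Coefficients: <v, e_1> = 10/sqrt(6), <v, e_2> = 8/sqrt(14).
Square and sum: Σ |<v, e_j>|^2 = 446/21.
Compute ||v||^2 = v·v = 22.
Deficit = 22 − 446/21 = 16/21 ≥ 0, confirming Bessel's inequality. (The deficit equals ||v − Σ <v,e_j> e_j||^2, the squared distance from v to span{e_j}.)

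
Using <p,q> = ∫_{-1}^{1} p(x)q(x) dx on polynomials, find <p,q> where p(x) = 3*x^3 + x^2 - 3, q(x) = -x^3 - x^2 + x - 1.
<p,q> = 764/105

Expand the product: p(x)·q(x) = -3*x^6 - 4*x^5 + 2*x^4 + x^3 + 2*x^2 - 3*x + 3.
∫_{-1}^{1} of each monomial x^k gives [2/(k+1) if k even, 0 if k odd]. Integrating term-by-term (or equivalently evaluating the antiderivative F(x) = -3*x^7/7 - 2*x^6/3 + 2*x^5/5 + x^4/4 + 2*x^3/3 - 3*x^2/2 + 3*x at the endpoints):
  F(1) − F(−1) = 241/140 − (-2333/420) = 764/105.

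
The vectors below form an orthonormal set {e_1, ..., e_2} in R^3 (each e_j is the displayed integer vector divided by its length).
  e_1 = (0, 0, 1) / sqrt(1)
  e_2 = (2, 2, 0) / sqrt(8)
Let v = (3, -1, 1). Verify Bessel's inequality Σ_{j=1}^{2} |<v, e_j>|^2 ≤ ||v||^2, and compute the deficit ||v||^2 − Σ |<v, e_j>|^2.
Σ |<v, e_j>|^2 = 3; ||v||^2 = 11; deficit = 8

Write each e_j = u_j / sqrt(<u_j, u_j>) where u_j is the displayed integer vector. Then <v, e_j> = <v, u_j> / sqrt(<u_j, u_j>), so |<v, e_j>|^2 = <v, u_j>^2 / <u_j, u_j>.
Coefficients: <v, e_1> = 1/sqrt(1), <v, e_2> = 4/sqrt(8).
Square and sum: Σ |<v, e_j>|^2 = 3.
Compute ||v||^2 = v·v = 11.
Deficit = 11 − 3 = 8 ≥ 0, confirming Bessel's inequality. (The deficit equals ||v − Σ <v,e_j> e_j||^2, the squared distance from v to span{e_j}.)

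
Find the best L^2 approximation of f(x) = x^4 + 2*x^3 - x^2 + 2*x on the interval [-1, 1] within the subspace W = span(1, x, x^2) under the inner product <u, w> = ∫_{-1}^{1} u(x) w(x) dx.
g(x) = -x^2/7 + 16*x/5 - 3/35

The best approximation g ∈ W is the orthogonal projection of f onto W. Writing g = a_0 + a_1 x + a_2 x^2, the coefficients solve the normal equations G · a = b where
  G_{ij} = <φ_i, φ_j> and b_i = <f, φ_i>, with φ_0 = 1, φ_1 = x, φ_2 = x^2.
G =
  [2, 0, 2/3]
  [0, 2/3, 0]
  [2/3, 0, 2/5],
b = (-4/15, 32/15, -4/35).
Solving gives a_0 = -3/35, a_1 = 16/5, a_2 = -1/7, so
  g(x) = -x^2/7 + 16*x/5 - 3/35.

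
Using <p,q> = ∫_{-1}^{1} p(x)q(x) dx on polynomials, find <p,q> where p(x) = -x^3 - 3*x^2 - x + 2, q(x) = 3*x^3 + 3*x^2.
<p,q> = -58/35

Expand the product: p(x)·q(x) = -3*x^6 - 12*x^5 - 12*x^4 + 3*x^3 + 6*x^2.
∫_{-1}^{1} of each monomial x^k gives [2/(k+1) if k even, 0 if k odd]. Integrating term-by-term (or equivalently evaluating the antiderivative F(x) = -3*x^7/7 - 2*x^6 - 12*x^5/5 + 3*x^4/4 + 2*x^3 at the endpoints):
  F(1) − F(−1) = -291/140 − (-59/140) = -58/35.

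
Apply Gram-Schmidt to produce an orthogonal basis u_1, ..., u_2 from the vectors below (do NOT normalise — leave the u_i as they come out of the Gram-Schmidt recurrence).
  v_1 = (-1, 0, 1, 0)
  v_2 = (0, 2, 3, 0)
Orthogonal basis:
  u_1 = (-1, 0, 1, 0)
  u_2 = (3/2, 2, 3/2, 0)

Apply the Gram-Schmidt recurrence
  u_1 = v_1
  u_i = v_i − Σ_{j<i} ((v_i · u_j) / (u_j · u_j)) · u_j.

Step by step this gives:
  u_1 = (-1, 0, 1, 0)
  u_2 = (3/2, 2, 3/2, 0)

Orthogonality check:
  u_2 · u_1 = 0 (should be 0)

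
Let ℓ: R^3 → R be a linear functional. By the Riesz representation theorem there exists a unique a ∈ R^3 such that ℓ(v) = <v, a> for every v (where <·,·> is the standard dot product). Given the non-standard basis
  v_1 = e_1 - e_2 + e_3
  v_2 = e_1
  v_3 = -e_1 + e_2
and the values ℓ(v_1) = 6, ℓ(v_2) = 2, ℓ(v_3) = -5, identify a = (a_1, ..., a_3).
a = (2, -3, 1)

Write a = (a_1, ..., a_3) in the standard basis. For each basis vector v_i, ℓ(v_i) = <v_i, a> is a linear equation in the a_j's. Collect the n equations into a matrix system V a = ℓ, where row i of V is v_i (expressed in the standard basis). Since V is invertible (lower-triangular with 1s on the diagonal, up to permutation), solve by back-substitution:
  V =
[[1, -1, 1],
 [1, 0, 0],
 [-1, 1, 0]]
  V a = (6, 2, -5)
Solving gives a = (2, -3, 1).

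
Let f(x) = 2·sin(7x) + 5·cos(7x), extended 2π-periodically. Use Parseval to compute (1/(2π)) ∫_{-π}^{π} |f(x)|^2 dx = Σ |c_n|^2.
Σ |c_n|^2 = 29/2

Expand |f|^2 and use orthogonality of {sin(nx), cos(mx)} on [-π, π]:
  ∫_{-π}^{π} sin(nx)^2 dx = π, ∫ cos(mx)^2 dx = π, and cross terms integrate to 0.
So ∫_{-π}^{π} f(x)^2 dx = 2^2 · π + 5^2 · π = (4 + 25)π.
Divide by 2π: (4 + 25)/2 = 29/2.
By Parseval, this equals Σ |c_n|^2.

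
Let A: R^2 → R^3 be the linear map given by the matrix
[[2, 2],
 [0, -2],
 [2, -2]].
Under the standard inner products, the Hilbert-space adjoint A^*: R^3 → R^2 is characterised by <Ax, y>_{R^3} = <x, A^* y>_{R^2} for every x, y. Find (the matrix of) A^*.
A^* = A^T =
[[2, 0, 2],
 [2, -2, -2]]

For real matrices with standard dot products, the defining identity <Ax, y> = <x, A^* y> gives (Ax)^T y = x^T (A^*) y, i.e. x^T A^T y = x^T (A^*) y. Since this holds for all x, y, we must have A^* = A^T. Therefore
A^* =
[[2, 0, 2],
 [2, -2, -2]].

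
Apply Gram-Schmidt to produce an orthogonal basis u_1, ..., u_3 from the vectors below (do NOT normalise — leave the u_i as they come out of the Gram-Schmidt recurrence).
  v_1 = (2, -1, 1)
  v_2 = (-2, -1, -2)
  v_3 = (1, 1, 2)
Orthogonal basis:
  u_1 = (2, -1, 1)
  u_2 = (-1/3, -11/6, -7/6)
  u_3 = (-9/29, -6/29, 12/29)

Apply the Gram-Schmidt recurrence
  u_1 = v_1
  u_i = v_i − Σ_{j<i} ((v_i · u_j) / (u_j · u_j)) · u_j.

Step by step this gives:
  u_1 = (2, -1, 1)
  u_2 = (-1/3, -11/6, -7/6)
  u_3 = (-9/29, -6/29, 12/29)

Orthogonality check:
  u_2 · u_1 = 0 (should be 0)
  u_3 · u_1 = 0 (should be 0)
  u_3 · u_2 = 0 (should be 0)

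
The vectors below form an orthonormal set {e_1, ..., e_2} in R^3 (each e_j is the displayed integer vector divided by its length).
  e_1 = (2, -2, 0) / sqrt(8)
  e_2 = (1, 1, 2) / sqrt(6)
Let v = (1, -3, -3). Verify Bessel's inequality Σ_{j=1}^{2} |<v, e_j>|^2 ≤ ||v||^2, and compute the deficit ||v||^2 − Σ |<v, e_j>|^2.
Σ |<v, e_j>|^2 = 56/3; ||v||^2 = 19; deficit = 1/3

Write each e_j = u_j / sqrt(<u_j, u_j>) where u_j is the displayed integer vector. Then <v, e_j> = <v, u_j> / sqrt(<u_j, u_j>), so |<v, e_j>|^2 = <v, u_j>^2 / <u_j, u_j>.
Coefficients: <v, e_1> = 8/sqrt(8), <v, e_2> = -8/sqrt(6).
Square and sum: Σ |<v, e_j>|^2 = 56/3.
Compute ||v||^2 = v·v = 19.
Deficit = 19 − 56/3 = 1/3 ≥ 0, confirming Bessel's inequality. (The deficit equals ||v − Σ <v,e_j> e_j||^2, the squared distance from v to span{e_j}.)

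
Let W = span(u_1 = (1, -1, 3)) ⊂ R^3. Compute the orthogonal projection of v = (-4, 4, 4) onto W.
proj_W(v) = (4/11, -4/11, 12/11)

Set up U = [u_1 | ... | u_1] ∈ R^(3×1). The projector onto W = col(U) is P = U (U^T U)^(-1) U^T.
Compute U^T U =
  [11],
and U^T v = (4).
Solve U^T U · c = U^T v for the coefficients: c = (4/11). The projection is proj_W(v) = U c.
Check: (v - proj_W(v)) · u_1 = 0  (should be 0).
Result: proj_W(v) = (4/11, -4/11, 12/11).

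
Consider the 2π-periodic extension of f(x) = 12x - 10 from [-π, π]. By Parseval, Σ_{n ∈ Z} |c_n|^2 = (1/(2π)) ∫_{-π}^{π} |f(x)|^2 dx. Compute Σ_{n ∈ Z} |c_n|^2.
Σ |c_n|^2 = 48π^2 + 100

Expand and integrate term by term over [-π, π]:
  ∫ (12x)^2 dx = 144·(2π^3/3); ∫ 2·12·(-10)·x dx = 0 (odd integrand); ∫ (-10)^2 dx = 100·2π.
So (1/(2π)) ∫_{-π}^{π} (12x - 10)^2 dx = 144π^2/3 + 100 = 48π^2 + 100.
Parseval ⇒ Σ |c_n|^2 = 48π^2 + 100.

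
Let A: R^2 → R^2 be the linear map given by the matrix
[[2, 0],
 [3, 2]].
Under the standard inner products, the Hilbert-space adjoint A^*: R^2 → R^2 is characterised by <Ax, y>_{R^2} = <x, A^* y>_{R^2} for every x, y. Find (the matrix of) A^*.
A^* = A^T =
[[2, 3],
 [0, 2]]

For real matrices with standard dot products, the defining identity <Ax, y> = <x, A^* y> gives (Ax)^T y = x^T (A^*) y, i.e. x^T A^T y = x^T (A^*) y. Since this holds for all x, y, we must have A^* = A^T. Therefore
A^* =
[[2, 3],
 [0, 2]].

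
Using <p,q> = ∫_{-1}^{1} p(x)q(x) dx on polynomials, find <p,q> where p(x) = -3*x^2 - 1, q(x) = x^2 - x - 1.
<p,q> = 32/15

Expand the product: p(x)·q(x) = -3*x^4 + 3*x^3 + 2*x^2 + x + 1.
∫_{-1}^{1} of each monomial x^k gives [2/(k+1) if k even, 0 if k odd]. Integrating term-by-term (or equivalently evaluating the antiderivative F(x) = -3*x^5/5 + 3*x^4/4 + 2*x^3/3 + x^2/2 + x at the endpoints):
  F(1) − F(−1) = 139/60 − (11/60) = 32/15.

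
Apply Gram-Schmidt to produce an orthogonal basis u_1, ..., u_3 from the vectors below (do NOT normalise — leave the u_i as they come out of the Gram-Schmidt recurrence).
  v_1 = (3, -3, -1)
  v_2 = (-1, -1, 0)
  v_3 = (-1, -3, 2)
Orthogonal basis:
  u_1 = (3, -3, -1)
  u_2 = (-1, -1, 0)
  u_3 = (7/19, -7/19, 42/19)

Apply the Gram-Schmidt recurrence
  u_1 = v_1
  u_i = v_i − Σ_{j<i} ((v_i · u_j) / (u_j · u_j)) · u_j.

Step by step this gives:
  u_1 = (3, -3, -1)
  u_2 = (-1, -1, 0)
  u_3 = (7/19, -7/19, 42/19)

Orthogonality check:
  u_2 · u_1 = 0 (should be 0)
  u_3 · u_1 = 0 (should be 0)
  u_3 · u_2 = 0 (should be 0)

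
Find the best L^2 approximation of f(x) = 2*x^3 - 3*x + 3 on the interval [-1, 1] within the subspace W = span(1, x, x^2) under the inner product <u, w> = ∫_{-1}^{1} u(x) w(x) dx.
g(x) = 3 - 9*x/5

The best approximation g ∈ W is the orthogonal projection of f onto W. Writing g = a_0 + a_1 x + a_2 x^2, the coefficients solve the normal equations G · a = b where
  G_{ij} = <φ_i, φ_j> and b_i = <f, φ_i>, with φ_0 = 1, φ_1 = x, φ_2 = x^2.
G =
  [2, 0, 2/3]
  [0, 2/3, 0]
  [2/3, 0, 2/5],
b = (6, -6/5, 2).
Solving gives a_0 = 3, a_1 = -9/5, a_2 = 0, so
  g(x) = 3 - 9*x/5.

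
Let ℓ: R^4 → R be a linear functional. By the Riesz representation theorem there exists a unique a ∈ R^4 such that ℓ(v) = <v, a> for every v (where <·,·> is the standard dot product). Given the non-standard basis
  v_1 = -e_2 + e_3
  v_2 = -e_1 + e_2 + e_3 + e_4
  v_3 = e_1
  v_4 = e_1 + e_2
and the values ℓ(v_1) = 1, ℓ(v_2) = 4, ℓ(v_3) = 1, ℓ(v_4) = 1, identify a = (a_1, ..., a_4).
a = (1, 0, 1, 4)

Write a = (a_1, ..., a_4) in the standard basis. For each basis vector v_i, ℓ(v_i) = <v_i, a> is a linear equation in the a_j's. Collect the n equations into a matrix system V a = ℓ, where row i of V is v_i (expressed in the standard basis). Since V is invertible (lower-triangular with 1s on the diagonal, up to permutation), solve by back-substitution:
  V =
[[0, -1, 1, 0],
 [-1, 1, 1, 1],
 [1, 0, 0, 0],
 [1, 1, 0, 0]]
  V a = (1, 4, 1, 1)
Solving gives a = (1, 0, 1, 4).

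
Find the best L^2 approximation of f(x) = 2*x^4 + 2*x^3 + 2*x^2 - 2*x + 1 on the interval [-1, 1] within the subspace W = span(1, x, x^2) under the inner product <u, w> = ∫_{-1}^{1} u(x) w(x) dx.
g(x) = 26*x^2/7 - 4*x/5 + 29/35

The best approximation g ∈ W is the orthogonal projection of f onto W. Writing g = a_0 + a_1 x + a_2 x^2, the coefficients solve the normal equations G · a = b where
  G_{ij} = <φ_i, φ_j> and b_i = <f, φ_i>, with φ_0 = 1, φ_1 = x, φ_2 = x^2.
G =
  [2, 0, 2/3]
  [0, 2/3, 0]
  [2/3, 0, 2/5],
b = (62/15, -8/15, 214/105).
Solving gives a_0 = 29/35, a_1 = -4/5, a_2 = 26/7, so
  g(x) = 26*x^2/7 - 4*x/5 + 29/35.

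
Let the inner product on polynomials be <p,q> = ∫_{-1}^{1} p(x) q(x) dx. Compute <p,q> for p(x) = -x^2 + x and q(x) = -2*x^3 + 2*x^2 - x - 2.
<p,q> = -14/15

Expand the product: p(x)·q(x) = 2*x^5 - 4*x^4 + 3*x^3 + x^2 - 2*x.
∫_{-1}^{1} of each monomial x^k gives [2/(k+1) if k even, 0 if k odd]. Integrating term-by-term (or equivalently evaluating the antiderivative F(x) = x^6/3 - 4*x^5/5 + 3*x^4/4 + x^3/3 - x^2 at the endpoints):
  F(1) − F(−1) = -23/60 − (11/20) = -14/15.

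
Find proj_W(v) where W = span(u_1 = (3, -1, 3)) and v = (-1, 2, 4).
proj_W(v) = (21/19, -7/19, 21/19)

Set up U = [u_1 | ... | u_1] ∈ R^(3×1). The projector onto W = col(U) is P = U (U^T U)^(-1) U^T.
Compute U^T U =
  [19],
and U^T v = (7).
Solve U^T U · c = U^T v for the coefficients: c = (7/19). The projection is proj_W(v) = U c.
Check: (v - proj_W(v)) · u_1 = 0  (should be 0).
Result: proj_W(v) = (21/19, -7/19, 21/19).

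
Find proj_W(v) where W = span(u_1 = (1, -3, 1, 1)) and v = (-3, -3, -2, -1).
proj_W(v) = (1/4, -3/4, 1/4, 1/4)

Set up U = [u_1 | ... | u_1] ∈ R^(4×1). The projector onto W = col(U) is P = U (U^T U)^(-1) U^T.
Compute U^T U =
  [12],
and U^T v = (3).
Solve U^T U · c = U^T v for the coefficients: c = (1/4). The projection is proj_W(v) = U c.
Check: (v - proj_W(v)) · u_1 = 0  (should be 0).
Result: proj_W(v) = (1/4, -3/4, 1/4, 1/4).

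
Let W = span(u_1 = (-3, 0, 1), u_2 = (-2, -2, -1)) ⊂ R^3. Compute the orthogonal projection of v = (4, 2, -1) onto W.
proj_W(v) = (276/65, 18/13, -17/65)

Set up U = [u_1 | ... | u_2] ∈ R^(3×2). The projector onto W = col(U) is P = U (U^T U)^(-1) U^T.
Compute U^T U =
  [10, 5]
  [5, 9],
and U^T v = (-13, -11).
Solve U^T U · c = U^T v for the coefficients: c = (-62/65, -9/13). The projection is proj_W(v) = U c.
Check: (v - proj_W(v)) · u_1 = 0  (should be 0).
Check: (v - proj_W(v)) · u_2 = 0  (should be 0).
Result: proj_W(v) = (276/65, 18/13, -17/65).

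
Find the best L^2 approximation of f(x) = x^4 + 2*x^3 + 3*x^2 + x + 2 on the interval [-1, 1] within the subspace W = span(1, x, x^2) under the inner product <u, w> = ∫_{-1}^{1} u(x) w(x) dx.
g(x) = 27*x^2/7 + 11*x/5 + 67/35

The best approximation g ∈ W is the orthogonal projection of f onto W. Writing g = a_0 + a_1 x + a_2 x^2, the coefficients solve the normal equations G · a = b where
  G_{ij} = <φ_i, φ_j> and b_i = <f, φ_i>, with φ_0 = 1, φ_1 = x, φ_2 = x^2.
G =
  [2, 0, 2/3]
  [0, 2/3, 0]
  [2/3, 0, 2/5],
b = (32/5, 22/15, 296/105).
Solving gives a_0 = 67/35, a_1 = 11/5, a_2 = 27/7, so
  g(x) = 27*x^2/7 + 11*x/5 + 67/35.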